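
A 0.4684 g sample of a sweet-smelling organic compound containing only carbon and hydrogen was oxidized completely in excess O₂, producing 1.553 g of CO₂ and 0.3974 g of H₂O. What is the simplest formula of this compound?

mol C = 1.553 g CO₂ ÷ 44.009 g/mol = 0.035288 mol
mol H = 2 × 0.3974 g H₂O ÷ 18.015 g/mol = 0.044119 mol
Divide by the smallest (0.035288 mol): C 1.000, H 1.250
Multiplying each by 4 gives whole numbers: C 4.00, H 5.00

C4H5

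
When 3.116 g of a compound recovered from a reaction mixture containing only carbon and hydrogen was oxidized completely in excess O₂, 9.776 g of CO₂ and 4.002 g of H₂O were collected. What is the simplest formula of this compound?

CH2

mol C = 9.776 g CO₂ ÷ 44.009 g/mol = 0.22214 mol
mol H = 2 × 4.002 g H₂O ÷ 18.015 g/mol = 0.44430 mol
Divide by the smallest (0.22214 mol): C 1.000, H 2.000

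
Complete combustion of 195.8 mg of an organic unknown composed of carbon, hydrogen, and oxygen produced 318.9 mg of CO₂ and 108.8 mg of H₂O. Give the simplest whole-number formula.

C6H10O5

mol C = 0.3189 g CO₂ ÷ 44.009 g/mol = 0.0072462 mol
mol H = 2 × 0.1088 g H₂O ÷ 18.015 g/mol = 0.012079 mol
mass O = 0.1958 − (0.087035 + 0.012175) = 0.096590 g → mol O = 0.096590 ÷ 15.999 = 0.0060372 mol
Divide by the smallest (0.0060372 mol): C 1.200, H 2.001, O 1.000
Multiplying each by 5 gives whole numbers: C 6.00, H 10.00, O 5.00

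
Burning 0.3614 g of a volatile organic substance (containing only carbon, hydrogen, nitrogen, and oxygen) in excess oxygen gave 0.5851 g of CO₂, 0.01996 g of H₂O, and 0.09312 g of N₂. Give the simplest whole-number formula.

mol C = 0.5851 g CO₂ ÷ 44.009 g/mol = 0.013295 mol
mol H = 2 × 0.01996 g H₂O ÷ 18.015 g/mol = 0.0022159 mol
mol N = 2 × 0.09312 g N₂ ÷ 28.014 g/mol = 0.0066481 mol
mass O = 0.3614 − (0.15969 + 0.0022337 + 0.093120) = 0.10636 g → mol O = 0.10636 ÷ 15.999 = 0.0066479 mol
Divide by the smallest (0.0022159 mol): C 6.000, H 1.000, N 3.000, O 3.000

C6HN3O3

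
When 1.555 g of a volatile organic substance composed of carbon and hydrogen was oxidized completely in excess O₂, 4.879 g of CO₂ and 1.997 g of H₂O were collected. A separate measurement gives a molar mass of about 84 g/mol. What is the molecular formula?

mol C = 4.879 g CO₂ ÷ 44.009 g/mol = 0.11086 mol
mol H = 2 × 1.997 g H₂O ÷ 18.015 g/mol = 0.22170 mol
Divide by the smallest (0.11086 mol): C 1.000, H 2.000
Empirical formula: CH2
Empirical-formula mass = 14.03 g/mol; 84 ÷ 14.03 ≈ 6, so the molecular formula is C6H12.

C6H12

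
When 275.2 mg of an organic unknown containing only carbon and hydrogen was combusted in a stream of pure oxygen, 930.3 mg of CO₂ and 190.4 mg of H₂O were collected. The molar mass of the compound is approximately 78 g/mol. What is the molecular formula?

mol C = 0.9303 g CO₂ ÷ 44.009 g/mol = 0.021139 mol
mol H = 2 × 0.1904 g H₂O ÷ 18.015 g/mol = 0.021138 mol
Divide by the smallest (0.021138 mol): C 1.000, H 1.000
Empirical formula: CH
Empirical-formula mass = 13.02 g/mol; 78 ÷ 13.02 ≈ 6, so the molecular formula is C6H6.

C6H6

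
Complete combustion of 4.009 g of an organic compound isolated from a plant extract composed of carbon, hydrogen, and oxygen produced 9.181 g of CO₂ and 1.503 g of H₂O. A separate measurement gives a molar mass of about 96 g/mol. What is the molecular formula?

C5H4O2

mol C = 9.181 g CO₂ ÷ 44.009 g/mol = 0.20862 mol
mol H = 2 × 1.503 g H₂O ÷ 18.015 g/mol = 0.16686 mol
mass O = 4.009 − (2.5057 + 0.16820) = 1.3351 g → mol O = 1.3351 ÷ 15.999 = 0.083450 mol
Divide by the smallest (0.083450 mol): C 2.500, H 2.000, O 1.000
Multiplying each by 2 gives whole numbers: C 5.00, H 4.00, O 2.00
Empirical formula: C5H4O2
Empirical-formula mass = 96.08 g/mol; 96 ÷ 96.08 ≈ 1, so the molecular formula is C5H4O2.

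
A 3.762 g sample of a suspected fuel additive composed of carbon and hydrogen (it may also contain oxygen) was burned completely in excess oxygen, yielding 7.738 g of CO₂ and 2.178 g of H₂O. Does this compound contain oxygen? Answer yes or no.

mol C = 7.738 g CO₂ ÷ 44.009 g/mol = 0.17583 mol
mol H = 2 × 2.178 g H₂O ÷ 18.015 g/mol = 0.24180 mol
C and H account for only 2.3556 g of the 3.762 g sample; the remaining 1.4064 g must be oxygen.

yes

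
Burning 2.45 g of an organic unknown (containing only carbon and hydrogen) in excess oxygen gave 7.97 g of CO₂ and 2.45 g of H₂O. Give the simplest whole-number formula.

C2H3

mol C = 7.97 g CO₂ ÷ 44.009 g/mol = 0.1811 mol
mol H = 2 × 2.45 g H₂O ÷ 18.015 g/mol = 0.2720 mol
Divide by the smallest (0.1811 mol): C 1.000, H 1.502
Multiplying each by 2 gives whole numbers: C 2.00, H 3.00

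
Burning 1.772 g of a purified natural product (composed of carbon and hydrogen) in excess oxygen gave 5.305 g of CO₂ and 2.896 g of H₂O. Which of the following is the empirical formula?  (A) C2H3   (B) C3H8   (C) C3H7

mol C = 5.305 g CO₂ ÷ 44.009 g/mol = 0.12054 mol
mol H = 2 × 2.896 g H₂O ÷ 18.015 g/mol = 0.32151 mol
Divide by the smallest (0.12054 mol): C 1.000, H 2.667
Multiplying each by 3 gives whole numbers: C 3.00, H 8.00

(B) C3H8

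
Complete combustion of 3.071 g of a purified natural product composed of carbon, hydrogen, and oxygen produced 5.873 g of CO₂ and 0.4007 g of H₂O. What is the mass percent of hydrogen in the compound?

mol C = 5.873 g CO₂ ÷ 44.009 g/mol = 0.13345 mol
mol H = 2 × 0.4007 g H₂O ÷ 18.015 g/mol = 0.044485 mol
mass O = 3.071 − (1.6029 + 0.044841) = 1.4233 g → mol O = 1.4233 ÷ 15.999 = 0.088961 mol
mass % H = 0.044841 g ÷ 3.071 g × 100%

1.46%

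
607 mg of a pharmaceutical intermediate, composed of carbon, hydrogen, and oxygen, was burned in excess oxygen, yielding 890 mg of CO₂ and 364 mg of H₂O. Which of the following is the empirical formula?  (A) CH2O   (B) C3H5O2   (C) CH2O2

(A) CH2O

mol C = 0.890 g CO₂ ÷ 44.009 g/mol = 0.02022 mol
mol H = 2 × 0.364 g H₂O ÷ 18.015 g/mol = 0.04041 mol
mass O = 0.607 − (0.2429 + 0.04073) = 0.3234 g → mol O = 0.3234 ÷ 15.999 = 0.02021 mol
Divide by the smallest (0.02021 mol): C 1.001, H 1.999, O 1.000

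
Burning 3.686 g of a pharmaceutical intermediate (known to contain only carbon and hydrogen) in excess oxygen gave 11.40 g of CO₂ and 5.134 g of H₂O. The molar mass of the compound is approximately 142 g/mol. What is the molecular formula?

C10H22

mol C = 11.40 g CO₂ ÷ 44.009 g/mol = 0.25904 mol
mol H = 2 × 5.134 g H₂O ÷ 18.015 g/mol = 0.56997 mol
Divide by the smallest (0.25904 mol): C 1.000, H 2.200
Multiplying each by 5 gives whole numbers: C 5.00, H 11.00
Empirical formula: C5H11
Empirical-formula mass = 71.14 g/mol; 142 ÷ 71.14 ≈ 2, so the molecular formula is C10H22.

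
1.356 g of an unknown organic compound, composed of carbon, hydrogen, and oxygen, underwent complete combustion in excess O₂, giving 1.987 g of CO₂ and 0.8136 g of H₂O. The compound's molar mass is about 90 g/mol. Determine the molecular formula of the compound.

C3H6O3

mol C = 1.987 g CO₂ ÷ 44.009 g/mol = 0.045150 mol
mol H = 2 × 0.8136 g H₂O ÷ 18.015 g/mol = 0.090325 mol
mass O = 1.356 − (0.54229 + 0.091047) = 0.72266 g → mol O = 0.72266 ÷ 15.999 = 0.045169 mol
Divide by the smallest (0.045150 mol): C 1.000, H 2.001, O 1.000
Empirical formula: CH2O
Empirical-formula mass = 30.03 g/mol; 90 ÷ 30.03 ≈ 3, so the molecular formula is C3H6O3.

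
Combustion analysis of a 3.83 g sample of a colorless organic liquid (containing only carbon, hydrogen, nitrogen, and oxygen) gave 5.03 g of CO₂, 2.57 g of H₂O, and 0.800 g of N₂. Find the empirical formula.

mol C = 5.03 g CO₂ ÷ 44.009 g/mol = 0.1143 mol
mol H = 2 × 2.57 g H₂O ÷ 18.015 g/mol = 0.2853 mol
mol N = 2 × 0.800 g N₂ ÷ 28.014 g/mol = 0.05711 mol
mass O = 3.83 − (1.373 + 0.2876 + 0.8000) = 1.370 g → mol O = 1.370 ÷ 15.999 = 0.08561 mol
Divide by the smallest (0.05711 mol): C 2.001, H 4.996, N 1.000, O 1.499
Multiplying each by 2 gives whole numbers: C 4.00, H 9.99, N 2.00, O 3.00

C4H10N2O3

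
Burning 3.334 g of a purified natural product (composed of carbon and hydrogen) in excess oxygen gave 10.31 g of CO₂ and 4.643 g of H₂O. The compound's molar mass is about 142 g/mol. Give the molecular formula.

mol C = 10.31 g CO₂ ÷ 44.009 g/mol = 0.23427 mol
mol H = 2 × 4.643 g H₂O ÷ 18.015 g/mol = 0.51546 mol
Divide by the smallest (0.23427 mol): C 1.000, H 2.200
Multiplying each by 5 gives whole numbers: C 5.00, H 11.00
Empirical formula: C5H11
Empirical-formula mass = 71.14 g/mol; 142 ÷ 71.14 ≈ 2, so the molecular formula is C10H22.

C10H22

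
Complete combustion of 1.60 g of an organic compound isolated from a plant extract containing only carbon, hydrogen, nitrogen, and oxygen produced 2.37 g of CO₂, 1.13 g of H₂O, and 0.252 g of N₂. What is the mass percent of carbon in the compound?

40.4%

mol C = 2.37 g CO₂ ÷ 44.009 g/mol = 0.05385 mol
mol H = 2 × 1.13 g H₂O ÷ 18.015 g/mol = 0.1255 mol
mol N = 2 × 0.252 g N₂ ÷ 28.014 g/mol = 0.01799 mol
mass O = 1.60 − (0.6468 + 0.1265 + 0.2520) = 0.5747 g → mol O = 0.5747 ÷ 15.999 = 0.03592 mol
mass % C = 0.6468 g ÷ 1.60 g × 100%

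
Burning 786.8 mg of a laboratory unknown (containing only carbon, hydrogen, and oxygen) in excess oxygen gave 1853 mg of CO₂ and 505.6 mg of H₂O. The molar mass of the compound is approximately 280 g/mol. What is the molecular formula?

mol C = 1.853 g CO₂ ÷ 44.009 g/mol = 0.042105 mol
mol H = 2 × 0.5056 g H₂O ÷ 18.015 g/mol = 0.056131 mol
mass O = 0.7868 − (0.50572 + 0.056580) = 0.22450 g → mol O = 0.22450 ÷ 15.999 = 0.014032 mol
Divide by the smallest (0.014032 mol): C 3.001, H 4.000, O 1.000
Empirical formula: C3H4O
Empirical-formula mass = 56.06 g/mol; 280 ÷ 56.06 ≈ 5, so the molecular formula is C15H20O5.

C15H20O5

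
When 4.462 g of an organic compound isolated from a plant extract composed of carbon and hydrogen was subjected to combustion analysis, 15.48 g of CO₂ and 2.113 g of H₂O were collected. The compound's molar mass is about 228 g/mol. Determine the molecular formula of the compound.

mol C = 15.48 g CO₂ ÷ 44.009 g/mol = 0.35175 mol
mol H = 2 × 2.113 g H₂O ÷ 18.015 g/mol = 0.23458 mol
Divide by the smallest (0.23458 mol): C 1.499, H 1.000
Multiplying each by 2 gives whole numbers: C 3.00, H 2.00
Empirical formula: C3H2
Empirical-formula mass = 38.05 g/mol; 228 ÷ 38.05 ≈ 6, so the molecular formula is C18H12.

C18H12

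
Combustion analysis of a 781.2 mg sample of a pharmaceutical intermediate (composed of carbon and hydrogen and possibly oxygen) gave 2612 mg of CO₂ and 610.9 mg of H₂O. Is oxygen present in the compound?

mol C = 2.612 g CO₂ ÷ 44.009 g/mol = 0.059351 mol
mol H = 2 × 0.6109 g H₂O ÷ 18.015 g/mol = 0.067821 mol
C and H together account for 0.78123 g — essentially the entire 0.7812 g sample — so the compound contains no oxygen.

no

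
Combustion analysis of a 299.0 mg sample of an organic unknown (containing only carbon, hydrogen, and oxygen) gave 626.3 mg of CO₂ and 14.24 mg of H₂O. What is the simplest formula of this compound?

mol C = 0.6263 g CO₂ ÷ 44.009 g/mol = 0.014231 mol
mol H = 2 × 0.01424 g H₂O ÷ 18.015 g/mol = 0.0015809 mol
mass O = 0.2990 − (0.17093 + 0.0015936) = 0.12648 g → mol O = 0.12648 ÷ 15.999 = 0.0079052 mol
Divide by the smallest (0.0015809 mol): C 9.002, H 1.000, O 5.000

C9HO5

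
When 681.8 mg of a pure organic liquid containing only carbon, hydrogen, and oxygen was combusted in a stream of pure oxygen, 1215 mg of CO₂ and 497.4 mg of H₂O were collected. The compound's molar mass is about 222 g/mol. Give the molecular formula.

mol C = 1.215 g CO₂ ÷ 44.009 g/mol = 0.027608 mol
mol H = 2 × 0.4974 g H₂O ÷ 18.015 g/mol = 0.055221 mol
mass O = 0.6818 − (0.33160 + 0.055662) = 0.29454 g → mol O = 0.29454 ÷ 15.999 = 0.018410 mol
Divide by the smallest (0.018410 mol): C 1.500, H 3.000, O 1.000
Multiplying each by 2 gives whole numbers: C 3.00, H 6.00, O 2.00
Empirical formula: C3H6O2
Empirical-formula mass = 74.08 g/mol; 222 ÷ 74.08 ≈ 3, so the molecular formula is C9H18O6.

C9H18O6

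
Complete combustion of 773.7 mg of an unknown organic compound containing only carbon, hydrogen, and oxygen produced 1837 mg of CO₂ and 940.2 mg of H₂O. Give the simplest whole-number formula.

C4H10O

mol C = 1.837 g CO₂ ÷ 44.009 g/mol = 0.041741 mol
mol H = 2 × 0.9402 g H₂O ÷ 18.015 g/mol = 0.10438 mol
mass O = 0.7737 − (0.50136 + 0.10521) = 0.16713 g → mol O = 0.16713 ÷ 15.999 = 0.010446 mol
Divide by the smallest (0.010446 mol): C 3.996, H 9.992, O 1.000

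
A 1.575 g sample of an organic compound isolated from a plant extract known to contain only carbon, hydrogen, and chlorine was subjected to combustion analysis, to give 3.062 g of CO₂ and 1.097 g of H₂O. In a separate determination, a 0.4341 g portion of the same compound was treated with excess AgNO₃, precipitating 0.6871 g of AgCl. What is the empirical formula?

C4H7Cl

mol C = 3.062 g CO₂ ÷ 44.009 g/mol = 0.069577 mol
mol H = 2 × 1.097 g H₂O ÷ 18.015 g/mol = 0.12179 mol
From the AgCl data: mol Cl per gram of compound = (0.6871 ÷ 143.318) ÷ 0.4341 = 0.011044 mol/g, so in the 1.575 g combustion sample mol Cl = 0.017394 mol
Divide by the smallest (0.017394 mol): C 4.000, H 7.002, Cl 1.000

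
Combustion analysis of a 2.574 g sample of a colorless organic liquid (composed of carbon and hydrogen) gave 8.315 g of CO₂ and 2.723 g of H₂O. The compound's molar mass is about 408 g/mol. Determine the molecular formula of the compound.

C30H48

mol C = 8.315 g CO₂ ÷ 44.009 g/mol = 0.18894 mol
mol H = 2 × 2.723 g H₂O ÷ 18.015 g/mol = 0.30230 mol
Divide by the smallest (0.18894 mol): C 1.000, H 1.600
Multiplying each by 5 gives whole numbers: C 5.00, H 8.00
Empirical formula: C5H8
Empirical-formula mass = 68.12 g/mol; 408 ÷ 68.12 ≈ 6, so the molecular formula is C30H48.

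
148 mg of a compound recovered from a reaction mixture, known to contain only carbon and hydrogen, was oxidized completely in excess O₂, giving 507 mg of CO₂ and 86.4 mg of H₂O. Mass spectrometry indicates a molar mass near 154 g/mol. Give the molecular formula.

mol C = 0.507 g CO₂ ÷ 44.009 g/mol = 0.01152 mol
mol H = 2 × 0.0864 g H₂O ÷ 18.015 g/mol = 0.009592 mol
Divide by the smallest (0.009592 mol): C 1.201, H 1.000
Multiplying each by 5 gives whole numbers: C 6.01, H 5.00
Empirical formula: C6H5
Empirical-formula mass = 77.11 g/mol; 154 ÷ 77.11 ≈ 2, so the molecular formula is C12H10.

C12H10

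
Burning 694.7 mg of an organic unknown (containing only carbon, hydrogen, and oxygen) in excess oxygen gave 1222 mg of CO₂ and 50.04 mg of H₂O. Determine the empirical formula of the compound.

C5HO4

mol C = 1.222 g CO₂ ÷ 44.009 g/mol = 0.027767 mol
mol H = 2 × 0.05004 g H₂O ÷ 18.015 g/mol = 0.0055554 mol
mass O = 0.6947 − (0.33351 + 0.0055998) = 0.35559 g → mol O = 0.35559 ÷ 15.999 = 0.022226 mol
Divide by the smallest (0.0055554 mol): C 4.998, H 1.000, O 4.001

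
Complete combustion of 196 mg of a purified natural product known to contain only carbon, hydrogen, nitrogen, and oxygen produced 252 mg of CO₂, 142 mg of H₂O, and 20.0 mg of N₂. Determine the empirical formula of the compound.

mol C = 0.252 g CO₂ ÷ 44.009 g/mol = 0.005726 mol
mol H = 2 × 0.142 g H₂O ÷ 18.015 g/mol = 0.01576 mol
mol N = 2 × 0.0200 g N₂ ÷ 28.014 g/mol = 0.001428 mol
mass O = 0.196 − (0.06878 + 0.01589 + 0.02000) = 0.09133 g → mol O = 0.09133 ÷ 15.999 = 0.005709 mol
Divide by the smallest (0.001428 mol): C 4.010, H 11.041, N 1.000, O 3.998

C4H11NO4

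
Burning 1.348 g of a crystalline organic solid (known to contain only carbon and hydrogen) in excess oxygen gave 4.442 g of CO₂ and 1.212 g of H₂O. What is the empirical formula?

C3H4

mol C = 4.442 g CO₂ ÷ 44.009 g/mol = 0.10093 mol
mol H = 2 × 1.212 g H₂O ÷ 18.015 g/mol = 0.13455 mol
Divide by the smallest (0.10093 mol): C 1.000, H 1.333
Multiplying each by 3 gives whole numbers: C 3.00, H 4.00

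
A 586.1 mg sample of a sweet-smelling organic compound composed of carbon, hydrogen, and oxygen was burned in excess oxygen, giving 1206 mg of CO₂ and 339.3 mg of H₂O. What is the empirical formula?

C8H11O4

mol C = 1.206 g CO₂ ÷ 44.009 g/mol = 0.027403 mol
mol H = 2 × 0.3393 g H₂O ÷ 18.015 g/mol = 0.037669 mol
mass O = 0.5861 − (0.32914 + 0.037970) = 0.21899 g → mol O = 0.21899 ÷ 15.999 = 0.013688 mol
Divide by the smallest (0.013688 mol): C 2.002, H 2.752, O 1.000
Multiplying each by 4 gives whole numbers: C 8.01, H 11.01, O 4.00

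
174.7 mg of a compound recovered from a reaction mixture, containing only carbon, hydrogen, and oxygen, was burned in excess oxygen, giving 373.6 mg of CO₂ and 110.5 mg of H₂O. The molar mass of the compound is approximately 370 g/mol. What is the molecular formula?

C18H26O8

mol C = 0.3736 g CO₂ ÷ 44.009 g/mol = 0.0084892 mol
mol H = 2 × 0.1105 g H₂O ÷ 18.015 g/mol = 0.012268 mol
mass O = 0.1747 − (0.10196 + 0.012366) = 0.060371 g → mol O = 0.060371 ÷ 15.999 = 0.0037734 mol
Divide by the smallest (0.0037734 mol): C 2.250, H 3.251, O 1.000
Multiplying each by 4 gives whole numbers: C 9.00, H 13.00, O 4.00
Empirical formula: C9H13O4
Empirical-formula mass = 185.20 g/mol; 370 ÷ 185.20 ≈ 2, so the molecular formula is C18H26O8.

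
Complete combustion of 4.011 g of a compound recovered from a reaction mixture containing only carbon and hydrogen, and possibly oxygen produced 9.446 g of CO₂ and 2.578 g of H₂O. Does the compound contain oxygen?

yes

mol C = 9.446 g CO₂ ÷ 44.009 g/mol = 0.21464 mol
mol H = 2 × 2.578 g H₂O ÷ 18.015 g/mol = 0.28621 mol
C and H account for only 2.8665 g of the 4.011 g sample; the remaining 1.1445 g must be oxygen.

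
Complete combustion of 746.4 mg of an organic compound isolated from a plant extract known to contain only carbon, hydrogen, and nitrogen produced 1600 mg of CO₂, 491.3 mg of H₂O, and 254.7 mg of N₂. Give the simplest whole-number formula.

mol C = 1.600 g CO₂ ÷ 44.009 g/mol = 0.036356 mol
mol H = 2 × 0.4913 g H₂O ÷ 18.015 g/mol = 0.054543 mol
mol N = 2 × 0.2547 g N₂ ÷ 28.014 g/mol = 0.018184 mol
Divide by the smallest (0.018184 mol): C 1.999, H 3.000, N 1.000

C2H3N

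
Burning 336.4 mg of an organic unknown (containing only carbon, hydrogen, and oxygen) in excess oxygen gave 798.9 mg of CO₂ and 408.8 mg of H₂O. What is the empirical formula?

mol C = 0.7989 g CO₂ ÷ 44.009 g/mol = 0.018153 mol
mol H = 2 × 0.4088 g H₂O ÷ 18.015 g/mol = 0.045384 mol
mass O = 0.3364 − (0.21804 + 0.045747) = 0.072616 g → mol O = 0.072616 ÷ 15.999 = 0.0045388 mol
Divide by the smallest (0.0045388 mol): C 4.000, H 9.999, O 1.000

C4H10O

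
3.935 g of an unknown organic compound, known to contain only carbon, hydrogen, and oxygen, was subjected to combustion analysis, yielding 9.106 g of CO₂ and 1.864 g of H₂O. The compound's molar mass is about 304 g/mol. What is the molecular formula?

mol C = 9.106 g CO₂ ÷ 44.009 g/mol = 0.20691 mol
mol H = 2 × 1.864 g H₂O ÷ 18.015 g/mol = 0.20694 mol
mass O = 3.935 − (2.4852 + 0.20859) = 1.2412 g → mol O = 1.2412 ÷ 15.999 = 0.077579 mol
Divide by the smallest (0.077579 mol): C 2.667, H 2.667, O 1.000
Multiplying each by 3 gives whole numbers: C 8.00, H 8.00, O 3.00
Empirical formula: C8H8O3
Empirical-formula mass = 152.15 g/mol; 304 ÷ 152.15 ≈ 2, so the molecular formula is C16H16O6.

C16H16O6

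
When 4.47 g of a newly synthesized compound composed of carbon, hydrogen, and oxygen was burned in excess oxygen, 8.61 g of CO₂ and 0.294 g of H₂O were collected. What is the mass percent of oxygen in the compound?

mol C = 8.61 g CO₂ ÷ 44.009 g/mol = 0.1956 mol
mol H = 2 × 0.294 g H₂O ÷ 18.015 g/mol = 0.03264 mol
mass O = 4.47 − (2.350 + 0.03290) = 2.087 g → mol O = 2.087 ÷ 15.999 = 0.1305 mol
mass % O = 2.087 g ÷ 4.47 g × 100%

46.7%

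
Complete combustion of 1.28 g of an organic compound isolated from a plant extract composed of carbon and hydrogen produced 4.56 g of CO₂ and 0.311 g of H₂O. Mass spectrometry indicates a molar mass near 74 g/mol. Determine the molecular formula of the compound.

C6H2

mol C = 4.56 g CO₂ ÷ 44.009 g/mol = 0.1036 mol
mol H = 2 × 0.311 g H₂O ÷ 18.015 g/mol = 0.03453 mol
Divide by the smallest (0.03453 mol): C 3.001, H 1.000
Empirical formula: C3H
Empirical-formula mass = 37.04 g/mol; 74 ÷ 37.04 ≈ 2, so the molecular formula is C6H2.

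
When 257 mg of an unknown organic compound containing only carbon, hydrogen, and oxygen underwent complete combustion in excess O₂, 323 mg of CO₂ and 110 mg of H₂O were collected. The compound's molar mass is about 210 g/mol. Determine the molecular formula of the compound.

mol C = 0.323 g CO₂ ÷ 44.009 g/mol = 0.007339 mol
mol H = 2 × 0.110 g H₂O ÷ 18.015 g/mol = 0.01221 mol
mass O = 0.257 − (0.08815 + 0.01231) = 0.1565 g → mol O = 0.1565 ÷ 15.999 = 0.009784 mol
Divide by the smallest (0.007339 mol): C 1.000, H 1.664, O 1.333
Multiplying each by 3 gives whole numbers: C 3.00, H 4.99, O 4.00
Empirical formula: C3H5O4
Empirical-formula mass = 105.07 g/mol; 210 ÷ 105.07 ≈ 2, so the molecular formula is C6H10O8.

C6H10O8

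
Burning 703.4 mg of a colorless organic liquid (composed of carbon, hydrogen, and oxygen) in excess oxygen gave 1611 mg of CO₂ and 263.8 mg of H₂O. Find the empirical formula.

mol C = 1.611 g CO₂ ÷ 44.009 g/mol = 0.036606 mol
mol H = 2 × 0.2638 g H₂O ÷ 18.015 g/mol = 0.029287 mol
mass O = 0.7034 − (0.43968 + 0.029521) = 0.23420 g → mol O = 0.23420 ÷ 15.999 = 0.014639 mol
Divide by the smallest (0.014639 mol): C 2.501, H 2.001, O 1.000
Multiplying each by 2 gives whole numbers: C 5.00, H 4.00, O 2.00

C5H4O2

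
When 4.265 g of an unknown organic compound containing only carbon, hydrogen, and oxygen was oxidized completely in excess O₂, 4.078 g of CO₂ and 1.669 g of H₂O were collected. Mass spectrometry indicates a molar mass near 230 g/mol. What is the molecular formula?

mol C = 4.078 g CO₂ ÷ 44.009 g/mol = 0.092663 mol
mol H = 2 × 1.669 g H₂O ÷ 18.015 g/mol = 0.18529 mol
mass O = 4.265 − (1.1130 + 0.18677) = 2.9653 g → mol O = 2.9653 ÷ 15.999 = 0.18534 mol
Divide by the smallest (0.092663 mol): C 1.000, H 2.000, O 2.000
Empirical formula: CH2O2
Empirical-formula mass = 46.02 g/mol; 230 ÷ 46.02 ≈ 5, so the molecular formula is C5H10O10.

C5H10O10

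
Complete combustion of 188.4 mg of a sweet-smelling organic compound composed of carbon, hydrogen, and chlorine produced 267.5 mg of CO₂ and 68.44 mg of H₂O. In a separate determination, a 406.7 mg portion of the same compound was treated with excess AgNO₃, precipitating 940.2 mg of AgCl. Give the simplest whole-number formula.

C4H5Cl2

mol C = 0.2675 g CO₂ ÷ 44.009 g/mol = 0.0060783 mol
mol H = 2 × 0.06844 g H₂O ÷ 18.015 g/mol = 0.0075981 mol
From the AgCl data: mol Cl per gram of compound = (0.9402 ÷ 143.318) ÷ 0.4067 = 0.016130 mol/g, so in the 0.1884 g combustion sample mol Cl = 0.0030390 mol
Divide by the smallest (0.0030390 mol): C 2.000, H 2.500, Cl 1.000
Multiplying each by 2 gives whole numbers: C 4.00, H 5.00, Cl 2.00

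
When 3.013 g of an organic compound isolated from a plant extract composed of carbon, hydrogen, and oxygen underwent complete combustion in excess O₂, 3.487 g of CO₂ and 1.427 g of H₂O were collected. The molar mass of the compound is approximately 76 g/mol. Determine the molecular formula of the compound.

mol C = 3.487 g CO₂ ÷ 44.009 g/mol = 0.079234 mol
mol H = 2 × 1.427 g H₂O ÷ 18.015 g/mol = 0.15842 mol
mass O = 3.013 − (0.95168 + 0.15969) = 1.9016 g → mol O = 1.9016 ÷ 15.999 = 0.11886 mol
Divide by the smallest (0.079234 mol): C 1.000, H 1.999, O 1.500
Multiplying each by 2 gives whole numbers: C 2.00, H 4.00, O 3.00
Empirical formula: C2H4O3
Empirical-formula mass = 76.05 g/mol; 76 ÷ 76.05 ≈ 1, so the molecular formula is C2H4O3.

C2H4O3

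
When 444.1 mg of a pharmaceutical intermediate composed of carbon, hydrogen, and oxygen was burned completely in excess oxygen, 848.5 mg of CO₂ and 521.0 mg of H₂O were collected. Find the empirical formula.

mol C = 0.8485 g CO₂ ÷ 44.009 g/mol = 0.019280 mol
mol H = 2 × 0.5210 g H₂O ÷ 18.015 g/mol = 0.057841 mol
mass O = 0.4441 − (0.23157 + 0.058303) = 0.15422 g → mol O = 0.15422 ÷ 15.999 = 0.0096395 mol
Divide by the smallest (0.0096395 mol): C 2.000, H 6.000, O 1.000

C2H6O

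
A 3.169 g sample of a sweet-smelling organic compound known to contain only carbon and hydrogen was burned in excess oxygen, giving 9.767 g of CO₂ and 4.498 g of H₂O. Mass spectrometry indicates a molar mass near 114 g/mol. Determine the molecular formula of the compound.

C8H18

mol C = 9.767 g CO₂ ÷ 44.009 g/mol = 0.22193 mol
mol H = 2 × 4.498 g H₂O ÷ 18.015 g/mol = 0.49936 mol
Divide by the smallest (0.22193 mol): C 1.000, H 2.250
Multiplying each by 4 gives whole numbers: C 4.00, H 9.00
Empirical formula: C4H9
Empirical-formula mass = 57.12 g/mol; 114 ÷ 57.12 ≈ 2, so the molecular formula is C8H18.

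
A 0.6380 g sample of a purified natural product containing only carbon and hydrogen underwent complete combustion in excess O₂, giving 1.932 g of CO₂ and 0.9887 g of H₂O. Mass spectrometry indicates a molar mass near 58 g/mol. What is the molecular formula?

mol C = 1.932 g CO₂ ÷ 44.009 g/mol = 0.043900 mol
mol H = 2 × 0.9887 g H₂O ÷ 18.015 g/mol = 0.10976 mol
Divide by the smallest (0.043900 mol): C 1.000, H 2.500
Multiplying each by 2 gives whole numbers: C 2.00, H 5.00
Empirical formula: C2H5
Empirical-formula mass = 29.06 g/mol; 58 ÷ 29.06 ≈ 2, so the molecular formula is C4H10.

C4H10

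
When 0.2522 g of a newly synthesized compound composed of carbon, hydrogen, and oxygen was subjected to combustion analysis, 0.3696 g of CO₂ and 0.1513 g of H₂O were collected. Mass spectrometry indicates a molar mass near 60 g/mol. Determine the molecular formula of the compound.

mol C = 0.3696 g CO₂ ÷ 44.009 g/mol = 0.0083983 mol
mol H = 2 × 0.1513 g H₂O ÷ 18.015 g/mol = 0.016797 mol
mass O = 0.2522 − (0.10087 + 0.016931) = 0.13440 g → mol O = 0.13440 ÷ 15.999 = 0.0084003 mol
Divide by the smallest (0.0083983 mol): C 1.000, H 2.000, O 1.000
Empirical formula: CH2O
Empirical-formula mass = 30.03 g/mol; 60 ÷ 30.03 ≈ 2, so the molecular formula is C2H4O2.

C2H4O2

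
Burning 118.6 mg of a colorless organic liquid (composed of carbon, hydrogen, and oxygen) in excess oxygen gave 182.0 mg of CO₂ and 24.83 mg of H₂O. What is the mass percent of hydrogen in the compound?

2.34%

mol C = 0.1820 g CO₂ ÷ 44.009 g/mol = 0.0041355 mol
mol H = 2 × 0.02483 g H₂O ÷ 18.015 g/mol = 0.0027566 mol
mass O = 0.1186 − (0.049672 + 0.0027786) = 0.066150 g → mol O = 0.066150 ÷ 15.999 = 0.0041346 mol
mass % H = 0.0027786 g ÷ 0.1186 g × 100%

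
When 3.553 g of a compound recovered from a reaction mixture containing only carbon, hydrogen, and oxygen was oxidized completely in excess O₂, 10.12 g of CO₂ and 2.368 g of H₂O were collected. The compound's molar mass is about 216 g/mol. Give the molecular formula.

C14H16O2

mol C = 10.12 g CO₂ ÷ 44.009 g/mol = 0.22995 mol
mol H = 2 × 2.368 g H₂O ÷ 18.015 g/mol = 0.26289 mol
mass O = 3.553 − (2.7620 + 0.26500) = 0.52604 g → mol O = 0.52604 ÷ 15.999 = 0.032880 mol
Divide by the smallest (0.032880 mol): C 6.994, H 7.996, O 1.000
Empirical formula: C7H8O
Empirical-formula mass = 108.14 g/mol; 216 ÷ 108.14 ≈ 2, so the molecular formula is C14H16O2.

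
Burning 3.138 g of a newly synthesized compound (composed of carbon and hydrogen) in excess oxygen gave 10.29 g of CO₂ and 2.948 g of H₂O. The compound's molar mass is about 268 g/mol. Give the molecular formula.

C20H28

mol C = 10.29 g CO₂ ÷ 44.009 g/mol = 0.23382 mol
mol H = 2 × 2.948 g H₂O ÷ 18.015 g/mol = 0.32728 mol
Divide by the smallest (0.23382 mol): C 1.000, H 1.400
Multiplying each by 5 gives whole numbers: C 5.00, H 7.00
Empirical formula: C5H7
Empirical-formula mass = 67.11 g/mol; 268 ÷ 67.11 ≈ 4, so the molecular formula is C20H28.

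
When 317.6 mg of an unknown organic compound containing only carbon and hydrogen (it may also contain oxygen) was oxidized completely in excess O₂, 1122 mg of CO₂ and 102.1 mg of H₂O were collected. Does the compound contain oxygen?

mol C = 1.122 g CO₂ ÷ 44.009 g/mol = 0.025495 mol
mol H = 2 × 0.1021 g H₂O ÷ 18.015 g/mol = 0.011335 mol
C and H together account for 0.31764 g — essentially the entire 0.3176 g sample — so the compound contains no oxygen.

no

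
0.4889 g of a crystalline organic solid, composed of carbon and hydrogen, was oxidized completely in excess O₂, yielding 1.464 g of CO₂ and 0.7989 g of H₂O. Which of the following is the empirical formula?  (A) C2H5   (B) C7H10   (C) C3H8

(C) C3H8

mol C = 1.464 g CO₂ ÷ 44.009 g/mol = 0.033266 mol
mol H = 2 × 0.7989 g H₂O ÷ 18.015 g/mol = 0.088693 mol
Divide by the smallest (0.033266 mol): C 1.000, H 2.666
Multiplying each by 3 gives whole numbers: C 3.00, H 8.00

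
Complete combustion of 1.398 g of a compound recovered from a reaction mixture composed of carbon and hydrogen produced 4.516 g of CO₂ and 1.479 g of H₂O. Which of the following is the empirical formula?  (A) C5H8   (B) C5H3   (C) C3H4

(A) C5H8

mol C = 4.516 g CO₂ ÷ 44.009 g/mol = 0.10262 mol
mol H = 2 × 1.479 g H₂O ÷ 18.015 g/mol = 0.16420 mol
Divide by the smallest (0.10262 mol): C 1.000, H 1.600
Multiplying each by 5 gives whole numbers: C 5.00, H 8.00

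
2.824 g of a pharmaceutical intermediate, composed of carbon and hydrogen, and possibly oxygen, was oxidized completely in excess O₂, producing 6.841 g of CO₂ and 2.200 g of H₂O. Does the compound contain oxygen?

mol C = 6.841 g CO₂ ÷ 44.009 g/mol = 0.15545 mol
mol H = 2 × 2.200 g H₂O ÷ 18.015 g/mol = 0.24424 mol
C and H account for only 2.1133 g of the 2.824 g sample; the remaining 0.71075 g must be oxygen.

yes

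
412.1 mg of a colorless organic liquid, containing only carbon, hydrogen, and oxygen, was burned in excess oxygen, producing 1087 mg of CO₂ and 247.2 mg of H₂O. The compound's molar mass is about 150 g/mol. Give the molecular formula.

C9H10O2

mol C = 1.087 g CO₂ ÷ 44.009 g/mol = 0.024699 mol
mol H = 2 × 0.2472 g H₂O ÷ 18.015 g/mol = 0.027444 mol
mass O = 0.4121 − (0.29667 + 0.027663) = 0.087771 g → mol O = 0.087771 ÷ 15.999 = 0.0054860 mol
Divide by the smallest (0.0054860 mol): C 4.502, H 5.002, O 1.000
Multiplying each by 2 gives whole numbers: C 9.00, H 10.00, O 2.00
Empirical formula: C9H10O2
Empirical-formula mass = 150.18 g/mol; 150 ÷ 150.18 ≈ 1, so the molecular formula is C9H10O2.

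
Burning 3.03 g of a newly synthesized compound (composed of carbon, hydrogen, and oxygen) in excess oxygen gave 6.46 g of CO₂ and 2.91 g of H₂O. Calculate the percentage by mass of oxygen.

31.1%

mol C = 6.46 g CO₂ ÷ 44.009 g/mol = 0.1468 mol
mol H = 2 × 2.91 g H₂O ÷ 18.015 g/mol = 0.3231 mol
mass O = 3.03 − (1.763 + 0.3256) = 0.9413 g → mol O = 0.9413 ÷ 15.999 = 0.05883 mol
mass % O = 0.9413 g ÷ 3.03 g × 100%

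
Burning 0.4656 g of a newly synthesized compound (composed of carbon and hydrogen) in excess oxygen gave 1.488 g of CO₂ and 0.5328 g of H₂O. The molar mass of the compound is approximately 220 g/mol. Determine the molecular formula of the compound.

C16H28

mol C = 1.488 g CO₂ ÷ 44.009 g/mol = 0.033811 mol
mol H = 2 × 0.5328 g H₂O ÷ 18.015 g/mol = 0.059151 mol
Divide by the smallest (0.033811 mol): C 1.000, H 1.749
Multiplying each by 4 gives whole numbers: C 4.00, H 7.00
Empirical formula: C4H7
Empirical-formula mass = 55.10 g/mol; 220 ÷ 55.10 ≈ 4, so the molecular formula is C16H28.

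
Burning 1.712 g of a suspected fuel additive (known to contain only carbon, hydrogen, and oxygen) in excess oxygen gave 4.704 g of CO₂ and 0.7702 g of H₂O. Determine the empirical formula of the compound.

C5H4O

mol C = 4.704 g CO₂ ÷ 44.009 g/mol = 0.10689 mol
mol H = 2 × 0.7702 g H₂O ÷ 18.015 g/mol = 0.085507 mol
mass O = 1.712 − (1.2838 + 0.086191) = 0.34199 g → mol O = 0.34199 ÷ 15.999 = 0.021376 mol
Divide by the smallest (0.021376 mol): C 5.000, H 4.000, O 1.000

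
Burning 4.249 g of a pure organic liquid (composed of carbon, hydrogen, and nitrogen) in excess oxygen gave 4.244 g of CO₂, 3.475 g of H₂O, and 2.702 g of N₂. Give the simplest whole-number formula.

mol C = 4.244 g CO₂ ÷ 44.009 g/mol = 0.096435 mol
mol H = 2 × 3.475 g H₂O ÷ 18.015 g/mol = 0.38579 mol
mol N = 2 × 2.702 g N₂ ÷ 28.014 g/mol = 0.19290 mol
Divide by the smallest (0.096435 mol): C 1.000, H 4.001, N 2.000

CH4N2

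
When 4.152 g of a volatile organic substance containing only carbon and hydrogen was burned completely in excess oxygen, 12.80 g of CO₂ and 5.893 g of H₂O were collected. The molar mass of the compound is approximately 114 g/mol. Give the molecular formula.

mol C = 12.80 g CO₂ ÷ 44.009 g/mol = 0.29085 mol
mol H = 2 × 5.893 g H₂O ÷ 18.015 g/mol = 0.65423 mol
Divide by the smallest (0.29085 mol): C 1.000, H 2.249
Multiplying each by 4 gives whole numbers: C 4.00, H 9.00
Empirical formula: C4H9
Empirical-formula mass = 57.12 g/mol; 114 ÷ 57.12 ≈ 2, so the molecular formula is C8H18.

C8H18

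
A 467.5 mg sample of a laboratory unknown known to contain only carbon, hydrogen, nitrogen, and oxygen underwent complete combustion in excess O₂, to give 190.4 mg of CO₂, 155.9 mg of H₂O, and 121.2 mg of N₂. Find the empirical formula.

CH4N2O4

mol C = 0.1904 g CO₂ ÷ 44.009 g/mol = 0.0043264 mol
mol H = 2 × 0.1559 g H₂O ÷ 18.015 g/mol = 0.017308 mol
mol N = 2 × 0.1212 g N₂ ÷ 28.014 g/mol = 0.0086528 mol
mass O = 0.4675 − (0.051964 + 0.017446 + 0.12120) = 0.27689 g → mol O = 0.27689 ÷ 15.999 = 0.017307 mol
Divide by the smallest (0.0043264 mol): C 1.000, H 4.001, N 2.000, O 4.000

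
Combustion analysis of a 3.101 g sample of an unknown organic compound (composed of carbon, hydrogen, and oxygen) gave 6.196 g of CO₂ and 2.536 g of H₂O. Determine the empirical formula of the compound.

C2H4O

mol C = 6.196 g CO₂ ÷ 44.009 g/mol = 0.14079 mol
mol H = 2 × 2.536 g H₂O ÷ 18.015 g/mol = 0.28154 mol
mass O = 3.101 − (1.6910 + 0.28380) = 1.1262 g → mol O = 1.1262 ÷ 15.999 = 0.070391 mol
Divide by the smallest (0.070391 mol): C 2.000, H 4.000, O 1.000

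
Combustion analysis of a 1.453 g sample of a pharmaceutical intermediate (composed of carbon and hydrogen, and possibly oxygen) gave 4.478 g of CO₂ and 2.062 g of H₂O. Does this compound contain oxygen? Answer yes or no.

mol C = 4.478 g CO₂ ÷ 44.009 g/mol = 0.10175 mol
mol H = 2 × 2.062 g H₂O ÷ 18.015 g/mol = 0.22892 mol
C and H together account for 1.4529 g — essentially the entire 1.453 g sample — so the compound contains no oxygen.

no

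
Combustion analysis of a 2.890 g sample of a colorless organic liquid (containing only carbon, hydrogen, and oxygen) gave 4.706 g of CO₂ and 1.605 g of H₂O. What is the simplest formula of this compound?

mol C = 4.706 g CO₂ ÷ 44.009 g/mol = 0.10693 mol
mol H = 2 × 1.605 g H₂O ÷ 18.015 g/mol = 0.17818 mol
mass O = 2.890 − (1.2844 + 0.17961) = 1.4260 g → mol O = 1.4260 ÷ 15.999 = 0.089132 mol
Divide by the smallest (0.089132 mol): C 1.200, H 1.999, O 1.000
Multiplying each by 5 gives whole numbers: C 6.00, H 10.00, O 5.00

C6H10O5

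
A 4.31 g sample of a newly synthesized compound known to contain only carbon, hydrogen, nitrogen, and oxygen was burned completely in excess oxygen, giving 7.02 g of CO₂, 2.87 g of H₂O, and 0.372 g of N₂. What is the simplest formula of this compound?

C6H12NO4

mol C = 7.02 g CO₂ ÷ 44.009 g/mol = 0.1595 mol
mol H = 2 × 2.87 g H₂O ÷ 18.015 g/mol = 0.3186 mol
mol N = 2 × 0.372 g N₂ ÷ 28.014 g/mol = 0.02656 mol
mass O = 4.31 − (1.916 + 0.3212 + 0.3720) = 1.701 g → mol O = 1.701 ÷ 15.999 = 0.1063 mol
Divide by the smallest (0.02656 mol): C 6.006, H 11.997, N 1.000, O 4.003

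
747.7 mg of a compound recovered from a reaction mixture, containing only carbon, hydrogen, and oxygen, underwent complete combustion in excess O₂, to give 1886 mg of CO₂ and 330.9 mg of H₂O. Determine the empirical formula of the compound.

mol C = 1.886 g CO₂ ÷ 44.009 g/mol = 0.042855 mol
mol H = 2 × 0.3309 g H₂O ÷ 18.015 g/mol = 0.036736 mol
mass O = 0.7477 − (0.51473 + 0.037030) = 0.19594 g → mol O = 0.19594 ÷ 15.999 = 0.012247 mol
Divide by the smallest (0.012247 mol): C 3.499, H 3.000, O 1.000
Multiplying each by 2 gives whole numbers: C 7.00, H 6.00, O 2.00

C7H6O2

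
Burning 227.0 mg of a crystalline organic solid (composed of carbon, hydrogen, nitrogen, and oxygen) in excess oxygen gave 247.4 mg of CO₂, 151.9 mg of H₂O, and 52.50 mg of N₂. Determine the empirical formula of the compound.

mol C = 0.2474 g CO₂ ÷ 44.009 g/mol = 0.0056216 mol
mol H = 2 × 0.1519 g H₂O ÷ 18.015 g/mol = 0.016864 mol
mol N = 2 × 0.05250 g N₂ ÷ 28.014 g/mol = 0.0037481 mol
mass O = 0.2270 − (0.067521 + 0.016999 + 0.052500) = 0.089981 g → mol O = 0.089981 ÷ 15.999 = 0.0056241 mol
Divide by the smallest (0.0037481 mol): C 1.500, H 4.499, N 1.000, O 1.501
Multiplying each by 2 gives whole numbers: C 3.00, H 9.00, N 2.00, O 3.00

C3H9N2O3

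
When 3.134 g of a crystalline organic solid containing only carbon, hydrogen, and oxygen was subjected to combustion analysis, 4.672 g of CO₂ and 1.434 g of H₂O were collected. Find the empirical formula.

C2H3O2

mol C = 4.672 g CO₂ ÷ 44.009 g/mol = 0.10616 mol
mol H = 2 × 1.434 g H₂O ÷ 18.015 g/mol = 0.15920 mol
mass O = 3.134 − (1.2751 + 0.16047) = 1.6984 g → mol O = 1.6984 ÷ 15.999 = 0.10616 mol
Divide by the smallest (0.10616 mol): C 1.000, H 1.500, O 1.000
Multiplying each by 2 gives whole numbers: C 2.00, H 3.00, O 2.00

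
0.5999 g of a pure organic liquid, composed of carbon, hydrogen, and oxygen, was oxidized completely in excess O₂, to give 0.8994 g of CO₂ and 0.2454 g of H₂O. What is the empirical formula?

C3H4O3

mol C = 0.8994 g CO₂ ÷ 44.009 g/mol = 0.020437 mol
mol H = 2 × 0.2454 g H₂O ÷ 18.015 g/mol = 0.027244 mol
mass O = 0.5999 − (0.24547 + 0.027462) = 0.32697 g → mol O = 0.32697 ÷ 15.999 = 0.020437 mol
Divide by the smallest (0.020437 mol): C 1.000, H 1.333, O 1.000
Multiplying each by 3 gives whole numbers: C 3.00, H 4.00, O 3.00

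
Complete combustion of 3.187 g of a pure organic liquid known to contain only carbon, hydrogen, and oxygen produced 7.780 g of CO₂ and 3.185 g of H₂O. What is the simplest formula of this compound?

mol C = 7.780 g CO₂ ÷ 44.009 g/mol = 0.17678 mol
mol H = 2 × 3.185 g H₂O ÷ 18.015 g/mol = 0.35359 mol
mass O = 3.187 − (2.1233 + 0.35642) = 0.70725 g → mol O = 0.70725 ÷ 15.999 = 0.044206 mol
Divide by the smallest (0.044206 mol): C 3.999, H 7.999, O 1.000

C4H8O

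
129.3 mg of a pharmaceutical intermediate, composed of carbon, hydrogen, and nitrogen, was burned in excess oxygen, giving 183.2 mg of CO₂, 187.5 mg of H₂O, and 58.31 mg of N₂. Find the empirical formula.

mol C = 0.1832 g CO₂ ÷ 44.009 g/mol = 0.0041628 mol
mol H = 2 × 0.1875 g H₂O ÷ 18.015 g/mol = 0.020816 mol
mol N = 2 × 0.05831 g N₂ ÷ 28.014 g/mol = 0.0041629 mol
Divide by the smallest (0.0041628 mol): C 1.000, H 5.000, N 1.000

CH5N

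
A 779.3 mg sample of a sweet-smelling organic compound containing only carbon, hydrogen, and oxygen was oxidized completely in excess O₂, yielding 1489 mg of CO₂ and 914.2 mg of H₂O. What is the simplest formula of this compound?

C2H6O

mol C = 1.489 g CO₂ ÷ 44.009 g/mol = 0.033834 mol
mol H = 2 × 0.9142 g H₂O ÷ 18.015 g/mol = 0.10149 mol
mass O = 0.7793 − (0.40638 + 0.10231) = 0.27061 g → mol O = 0.27061 ÷ 15.999 = 0.016914 mol
Divide by the smallest (0.016914 mol): C 2.000, H 6.000, O 1.000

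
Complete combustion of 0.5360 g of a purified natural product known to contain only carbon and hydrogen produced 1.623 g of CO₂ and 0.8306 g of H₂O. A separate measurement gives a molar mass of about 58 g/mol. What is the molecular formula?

mol C = 1.623 g CO₂ ÷ 44.009 g/mol = 0.036879 mol
mol H = 2 × 0.8306 g H₂O ÷ 18.015 g/mol = 0.092212 mol
Divide by the smallest (0.036879 mol): C 1.000, H 2.500
Multiplying each by 2 gives whole numbers: C 2.00, H 5.00
Empirical formula: C2H5
Empirical-formula mass = 29.06 g/mol; 58 ÷ 29.06 ≈ 2, so the molecular formula is C4H10.

C4H10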